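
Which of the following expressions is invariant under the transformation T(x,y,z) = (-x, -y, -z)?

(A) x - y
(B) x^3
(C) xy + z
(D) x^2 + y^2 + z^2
D

Apply T(x,y,z) = (-x, -y, -z) to each option, i.e. replace (x, y, z) by the transformed coordinates.
Substitute the transformed coordinates into each option and compare with the original:
(A) x - y  ->  (-x) - (-y) = -x + y   [differs from x - y: not invariant]
(B) x^3  ->  (-x)^3 = -x^3   [differs from x^3: not invariant]
(C) xy + z  ->  (-x)(-y) + (-z) = xy - z   [differs from xy + z: not invariant]
(D) x^2 + y^2 + z^2  ->  (-x)^2 + (-y)^2 + (-z)^2 = x^2 + y^2 + z^2   [equals x^2 + y^2 + z^2: invariant]

Only option (D), x^2 + y^2 + z^2, is unchanged by the transformation.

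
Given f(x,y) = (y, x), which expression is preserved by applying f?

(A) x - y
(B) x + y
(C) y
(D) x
B

For f(x,y) = (y, x):
After applying f: x' = y, y' = x. So x' + y' = y + x = x + y.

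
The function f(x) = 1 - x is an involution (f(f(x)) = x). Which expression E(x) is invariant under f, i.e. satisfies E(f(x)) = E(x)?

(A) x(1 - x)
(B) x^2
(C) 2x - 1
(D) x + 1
A

Replace x by f(x) = 1 - x in each option and simplify. As a quick numerical cross-check, also compare E(5) with E(f(5)) = E(-4).

(A) x(1 - x)  ->  (1 - x)(1 - (1 - x)), which simplifies back to x(1 - x); check: E(5) = -20, E(-4) = -20.   [invariant]
(B) x^2  ->  (1 - x)^2 = (x - 1)^2; check: E(5) = 25 but E(-4) = 16.   [not invariant]
(C) 2x - 1  ->  2(1 - x) - 1 = 1 - 2x; check: E(5) = 9 but E(-4) = -9.   [not invariant]
(D) x + 1  ->  (1 - x) + 1 = 2 - x; check: E(5) = 6 but E(-4) = -3.   [not invariant]

Only (A) is unchanged. E is symmetric under swapping x with f(x) = 1 - x, which is exactly what an involution does.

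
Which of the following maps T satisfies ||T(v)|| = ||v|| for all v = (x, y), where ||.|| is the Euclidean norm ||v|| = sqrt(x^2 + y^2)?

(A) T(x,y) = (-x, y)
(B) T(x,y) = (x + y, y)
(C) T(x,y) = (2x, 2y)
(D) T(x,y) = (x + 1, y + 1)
A

A transformation preserves a norm if ||T(v)|| = ||v|| for every v; a single vector where the norm changes rules an option out.

(A) T(x,y) = (-x, y): preserves the norm -- it is an orthogonal map (a rotation/reflection), and (-x)^2 + (y)^2 simplifies to x^2 + y^2.
(B) T(x,y) = (x + y, y): v = (0, 1) has norm sqrt((0)^2 + (1)^2) = 1, but T(v) = (1, 1) has norm sqrt(2) -- not preserved.
(C) T(x,y) = (2x, 2y): v = (1, 0) has norm sqrt((1)^2 + (0)^2) = 1, but T(v) = (2, 0) has norm 2 -- not preserved.
(D) T(x,y) = (x + 1, y + 1): v = (1, 0) has norm sqrt((1)^2 + (0)^2) = 1, but T(v) = (2, 1) has norm sqrt(5) -- not preserved.

Therefore the answer is (A).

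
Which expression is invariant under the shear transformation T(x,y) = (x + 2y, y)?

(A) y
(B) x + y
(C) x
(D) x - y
A

Under the shear T(x,y) = (x + 2y, y):
Substitute the transformed coordinates into each option and compare with the original:
(A) y  ->  (y) = y   [equals y: invariant]
(B) x + y  ->  (x + 2y) + (y) = x + 3y   [differs from x + y: not invariant]
(C) x  ->  (x + 2y) = x + 2y   [differs from x: not invariant]
(D) x - y  ->  (x + 2y) - (y) = x + y   [differs from x - y: not invariant]

Only option (A), y, is unchanged by the transformation.
A horizontal shear moves points parallel to the x-axis, so the y-coordinate (and any function of y alone) is unchanged.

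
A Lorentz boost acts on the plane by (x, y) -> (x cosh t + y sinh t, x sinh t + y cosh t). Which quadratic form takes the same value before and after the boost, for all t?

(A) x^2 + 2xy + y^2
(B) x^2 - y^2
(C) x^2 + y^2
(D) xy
B

Write x' = x cosh t + y sinh t, y' = x sinh t + y cosh t and substitute into each option:
(A) x^2 + 2xy + y^2: (x' + y')^2 with x' + y' = (x + y)(cosh t + sinh t) = (x + y)e^t, so it becomes (x + y)^2 e^(2t)   [not invariant for t != 0]
(B) x^2 - y^2: (x cosh t + y sinh t)^2 - (x sinh t + y cosh t)^2 = x^2(cosh^2 t - sinh^2 t) + 2xy(cosh t sinh t - sinh t cosh t) + y^2(sinh^2 t - cosh^2 t) = x^2 - y^2   [invariant, using cosh^2 t - sinh^2 t = 1]
(C) x^2 + y^2: (x cosh t + y sinh t)^2 + (x sinh t + y cosh t)^2 = (x^2 + y^2)(cosh^2 t + sinh^2 t) + 4xy sinh t cosh t = (x^2 + y^2) cosh 2t + 2xy sinh 2t   [not invariant for t != 0]
(D) xy: (x cosh t + y sinh t)(x sinh t + y cosh t) = xy(cosh^2 t + sinh^2 t) + (x^2 + y^2) sinh t cosh t = xy cosh 2t + (x^2 + y^2)(sinh 2t)/2   [not invariant for t != 0]

Only (B) x^2 - y^2 is unchanged; it is the Minkowski form preserved by Lorentz boosts, just as x^2 + y^2 is preserved by ordinary rotations.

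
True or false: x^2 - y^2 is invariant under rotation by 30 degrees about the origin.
False

Applying rotation by 30 degrees: x' = x*cos(30 degrees) - y*sin(30 degrees) = sqrt(3)x/2 - y/2, y' = x*sin(30 degrees) + y*cos(30 degrees) = x/2 + sqrt(3)y/2

Substituting into x^2 - y^2:
(sqrt(3)x/2 - y/2)^2 - (x/2 + sqrt(3)y/2)^2
= x^2/2 - sqrt(3)xy - y^2/2

This differs from the original expression x^2 - y^2, so it is NOT invariant.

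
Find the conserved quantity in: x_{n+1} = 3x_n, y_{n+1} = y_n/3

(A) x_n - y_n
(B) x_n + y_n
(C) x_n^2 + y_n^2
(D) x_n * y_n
D

For the recurrence x_{n+1} = 3x_n, y_{n+1} = y_n/3:

x_{n+1} * y_{n+1} = (3x_n) * (y_n/3) = x_n * y_n
The product is conserved.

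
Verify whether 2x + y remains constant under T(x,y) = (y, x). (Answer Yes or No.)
No

Substitute T(x,y) = (y, x) into the expression and compare with the original.

Original: 2x + y
After applying T: 2(y) + (x) = x + 2y

This differs from the original 2x + y (difference: -x + y), so the expression is NOT invariant.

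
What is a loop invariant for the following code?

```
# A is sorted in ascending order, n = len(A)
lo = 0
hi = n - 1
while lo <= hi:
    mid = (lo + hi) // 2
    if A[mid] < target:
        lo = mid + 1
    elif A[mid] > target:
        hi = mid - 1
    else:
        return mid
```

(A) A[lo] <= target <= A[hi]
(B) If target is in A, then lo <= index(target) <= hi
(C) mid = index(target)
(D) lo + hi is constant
B

A loop invariant must hold before the first iteration and be re-established by every execution of the body.

(B) If target is in A, then lo <= index(target) <= hi: Before the loop [lo, hi] = [0, n-1] covers every index. When A[mid] < target, sortedness puts target strictly to the right of mid, so setting lo = mid + 1 keeps index(target) in [lo, hi]; symmetrically for hi = mid - 1. Hence 'if target is in A then lo <= index(target) <= hi' holds after every iteration, and when lo > hi it proves target is absent.

The other options fail:
(A) A[lo] <= target <= A[hi]: fails when target is not in A (e.g. target < A[0] already violates it before the loop), so it is not maintained in general.
(C) mid = index(target): mid is just the current probe; it equals index(target) only on the iteration that returns.
(D) lo + hi is constant: each iteration moves exactly one of lo, hi, so lo + hi changes (e.g. 0 + (n-1) becomes (mid+1) + (n-1)).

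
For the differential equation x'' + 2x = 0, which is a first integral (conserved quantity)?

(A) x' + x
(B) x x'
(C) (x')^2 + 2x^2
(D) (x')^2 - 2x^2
C

A first integral I satisfies dI/dt = 0 along every solution. Differentiate each option and use the equation of motion:
(A) d/dt[x' + x] = x'' + x' = -2x + x', not identically 0
(B) d/dt[x x'] = (x')^2 + x x'' = (x')^2 - 2x^2, not identically 0
(C) d/dt[(x')^2 + 2x^2] = 2x'x'' + 4x x' = 2x'(-2x) + 4x x' = 0
(D) d/dt[(x')^2 - 2x^2] = 2x'x'' - 4x x' = -8x x', not identically 0

Only (C) has zero time-derivative. So the energy-like quantity (x')^2 + 2x^2 is the first integral.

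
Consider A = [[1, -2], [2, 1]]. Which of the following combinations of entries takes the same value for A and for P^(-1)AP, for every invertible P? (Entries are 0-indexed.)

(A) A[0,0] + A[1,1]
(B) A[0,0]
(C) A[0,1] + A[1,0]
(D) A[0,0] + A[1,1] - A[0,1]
A

A[0,0] + A[1,1] is the trace of A. By the cyclic property of the trace, tr(P^(-1)AP) = tr(APP^(-1)) = tr(A), so it is the same for every matrix similar to A.

The other combinations are not similarity invariants. For example, take P = [[1, -1], [0, 1]] (det P = 1), so P^(-1) = [[1, 1], [0, 1]] and
B = P^(-1)AP = [[3, -4], [2, -1]].
Evaluating each option on A and on B:
(A) A[0,0] + A[1,1]: 2 for A, 2 for B -> unchanged
(B) A[0,0]: 1 for A, 3 for B -> changes
(C) A[0,1] + A[1,0]: 0 for A, -2 for B -> changes
(D) A[0,0] + A[1,1] - A[0,1]: 4 for A, 6 for B -> changes

Only (A) A[0,0] + A[1,1] = 2 survives (and it does so for every P, not just this one), so it is the invariant.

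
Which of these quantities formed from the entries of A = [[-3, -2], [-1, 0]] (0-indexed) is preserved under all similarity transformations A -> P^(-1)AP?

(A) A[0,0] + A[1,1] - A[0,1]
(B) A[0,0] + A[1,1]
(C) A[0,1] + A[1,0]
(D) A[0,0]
B

A[0,0] + A[1,1] is the trace of A. By the cyclic property of the trace, tr(P^(-1)AP) = tr(APP^(-1)) = tr(A), so it is the same for every matrix similar to A.

The other combinations are not similarity invariants. For example, take P = [[1, -1], [0, 1]] (det P = 1), so P^(-1) = [[1, 1], [0, 1]] and
B = P^(-1)AP = [[-4, 2], [-1, 1]].
Evaluating each option on A and on B:
(A) A[0,0] + A[1,1] - A[0,1]: -1 for A, -5 for B -> changes
(B) A[0,0] + A[1,1]: -3 for A, -3 for B -> unchanged
(C) A[0,1] + A[1,0]: -3 for A, 1 for B -> changes
(D) A[0,0]: -3 for A, -4 for B -> changes

Only (B) A[0,0] + A[1,1] = -3 survives (and it does so for every P, not just this one), so it is the invariant.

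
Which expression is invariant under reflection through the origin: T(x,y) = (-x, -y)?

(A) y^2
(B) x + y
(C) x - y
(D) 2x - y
A

The map is reflection through the origin: T(x,y) = (-x, -y).
Substitute the transformed coordinates into each option and compare with the original:
(A) y^2  ->  (-y)^2 = y^2   [equals y^2: invariant]
(B) x + y  ->  (-x) + (-y) = -x - y   [differs from x + y: not invariant]
(C) x - y  ->  (-x) - (-y) = -x + y   [differs from x - y: not invariant]
(D) 2x - y  ->  2(-x) - (-y) = -2x + y   [differs from 2x - y: not invariant]

Only option (A), y^2, is unchanged by the transformation.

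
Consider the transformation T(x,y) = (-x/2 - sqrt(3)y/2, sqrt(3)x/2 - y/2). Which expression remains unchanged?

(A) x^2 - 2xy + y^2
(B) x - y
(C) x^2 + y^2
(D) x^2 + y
C

An expression E(x,y) is invariant under T if E(T(x,y)) = E(x,y). Here T(x,y) = (-x/2 - sqrt(3)y/2, sqrt(3)x/2 - y/2).
Substitute the transformed coordinates into each option and compare with the original:
(A) x^2 - 2xy + y^2  ->  (-x/2 - sqrt(3)y/2)^2 - 2(-x/2 - sqrt(3)y/2)(sqrt(3)x/2 - y/2) + (sqrt(3)x/2 - y/2)^2 = sqrt(3)x^2/2 + x^2 + xy - sqrt(3)y^2/2 + y^2   [differs from x^2 - 2xy + y^2: not invariant]
(B) x - y  ->  (-x/2 - sqrt(3)y/2) - (sqrt(3)x/2 - y/2) = -sqrt(3)x/2 - x/2 - sqrt(3)y/2 + y/2   [differs from x - y: not invariant]
(C) x^2 + y^2  ->  (-x/2 - sqrt(3)y/2)^2 + (sqrt(3)x/2 - y/2)^2 = x^2 + y^2   [equals x^2 + y^2: invariant]
(D) x^2 + y  ->  (-x/2 - sqrt(3)y/2)^2 + (sqrt(3)x/2 - y/2) = x^2/4 + sqrt(3)xy/2 + sqrt(3)x/2 + 3y^2/4 - y/2   [differs from x^2 + y: not invariant]

Only option (C), x^2 + y^2, is unchanged by the transformation.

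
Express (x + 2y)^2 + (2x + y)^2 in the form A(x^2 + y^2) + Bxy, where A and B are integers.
5(x^2 + y^2) + 8xy

Expanding: (x + 2y)^2 = x^2 + 4xy + 4y^2
(2x + y)^2 = 4x^2 + 4xy + y^2
Sum = (1+4)(x^2+y^2) + 8xy = 5(x^2 + y^2) + 8xy
This is symmetric in x and y.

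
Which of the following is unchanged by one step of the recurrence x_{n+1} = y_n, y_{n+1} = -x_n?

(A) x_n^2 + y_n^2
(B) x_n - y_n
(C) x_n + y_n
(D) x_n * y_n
A

For the recurrence x_{n+1} = y_n, y_{n+1} = -x_n:

x_{n+1}^2 + y_{n+1}^2 = y_n^2 + (-x_n)^2 = x_n^2 + y_n^2
The sum of squares is conserved (like energy in a harmonic oscillator).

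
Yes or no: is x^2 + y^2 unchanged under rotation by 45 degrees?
Yes

Applying rotation by 45 degrees: x' = x*cos(45 degrees) - y*sin(45 degrees) = sqrt(2)x/2 - sqrt(2)y/2, y' = x*sin(45 degrees) + y*cos(45 degrees) = sqrt(2)x/2 + sqrt(2)y/2

Substituting into x^2 + y^2:
(sqrt(2)x/2 - sqrt(2)y/2)^2 + (sqrt(2)x/2 + sqrt(2)y/2)^2
= x^2 + y^2

This equals the original expression x^2 + y^2, so it IS invariant.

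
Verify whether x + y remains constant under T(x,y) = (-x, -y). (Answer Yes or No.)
No

Substitute T(x,y) = (-x, -y) into the expression and compare with the original.

Original: x + y
After applying T: (-x) + (-y) = -x - y

This differs from the original x + y (difference: -2x - 2y), so the expression is NOT invariant.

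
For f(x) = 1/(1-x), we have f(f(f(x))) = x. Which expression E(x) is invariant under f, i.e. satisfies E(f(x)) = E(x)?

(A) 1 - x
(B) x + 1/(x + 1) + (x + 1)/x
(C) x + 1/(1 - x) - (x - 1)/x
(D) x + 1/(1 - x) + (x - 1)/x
D

Replace x by f(x) = 1/(1 - x) in each option and simplify. As a quick numerical cross-check, also compare E(4) with E(f(4)) = E(-1/3).

(A) 1 - x  ->  1 - (1/(1 - x)) = x/(x - 1); check: E(4) = -3 but E(-1/3) = 4/3.   [not invariant]
(B) x + 1/(x + 1) + (x + 1)/x  ->  (1/(1 - x)) + 1/((1/(1 - x)) + 1) + ((1/(1 - x)) + 1)/(1/(1 - x)) = (-x^3 + 6x^2 - 11x + 7)/(x^2 - 3x + 2); check: E(4) = 109/20 but E(-1/3) = -5/6.   [not invariant]
(C) x + 1/(1 - x) - (x - 1)/x  ->  (1/(1 - x)) + 1/(1 - (1/(1 - x))) - ((1/(1 - x)) - 1)/(1/(1 - x)) = (x^2(1 - x) - x + (x - 1)^2)/(x(x - 1)); check: E(4) = 35/12 but E(-1/3) = -43/12.   [not invariant]
(D) x + 1/(1 - x) + (x - 1)/x  ->  (1/(1 - x)) + 1/(1 - (1/(1 - x))) + ((1/(1 - x)) - 1)/(1/(1 - x)), which simplifies back to x + 1/(1 - x) + (x - 1)/x; check: E(4) = 53/12, E(-1/3) = 53/12.   [invariant]

Only (D) is unchanged. Indeed f(f(x)) = 1/(1 - 1/(1-x)) = (1-x)/(-x) = (x-1)/x, so E(x) = x + f(x) + f(f(x)) is the sum over the whole 3-cycle; applying f just permutes the three terms cyclically (x -> f(x) -> f(f(x)) -> x), leaving the sum unchanged.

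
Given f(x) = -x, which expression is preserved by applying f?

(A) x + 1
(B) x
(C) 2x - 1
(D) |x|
D

For f(x) = -x:
Applying f replaces x by -x. Since |-x| = |x|, the absolute value is unchanged by f, whereas x -> -x, 2x - 1 -> -2x - 1 and x + 1 -> -x + 1 all change.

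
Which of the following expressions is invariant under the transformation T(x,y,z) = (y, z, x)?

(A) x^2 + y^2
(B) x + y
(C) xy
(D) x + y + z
D

Apply T(x,y,z) = (y, z, x) to each option, i.e. replace (x, y, z) by the transformed coordinates.
Substitute the transformed coordinates into each option and compare with the original:
(A) x^2 + y^2  ->  (y)^2 + (z)^2 = y^2 + z^2   [differs from x^2 + y^2: not invariant]
(B) x + y  ->  (y) + (z) = y + z   [differs from x + y: not invariant]
(C) xy  ->  (y)(z) = yz   [differs from xy: not invariant]
(D) x + y + z  ->  (y) + (z) + (x) = x + y + z   [equals x + y + z: invariant]

Only option (D), x + y + z, is unchanged by the transformation.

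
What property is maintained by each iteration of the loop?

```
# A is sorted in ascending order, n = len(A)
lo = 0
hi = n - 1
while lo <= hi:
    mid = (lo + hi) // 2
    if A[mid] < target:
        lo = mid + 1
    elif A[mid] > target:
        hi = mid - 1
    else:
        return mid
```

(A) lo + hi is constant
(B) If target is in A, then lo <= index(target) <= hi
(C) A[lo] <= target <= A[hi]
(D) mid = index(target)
B

A loop invariant must hold before the first iteration and be re-established by every execution of the body.

(B) If target is in A, then lo <= index(target) <= hi: Before the loop [lo, hi] = [0, n-1] covers every index. When A[mid] < target, sortedness puts target strictly to the right of mid, so setting lo = mid + 1 keeps index(target) in [lo, hi]; symmetrically for hi = mid - 1. Hence 'if target is in A then lo <= index(target) <= hi' holds after every iteration, and when lo > hi it proves target is absent.

The other options fail:
(A) lo + hi is constant: each iteration moves exactly one of lo, hi, so lo + hi changes (e.g. 0 + (n-1) becomes (mid+1) + (n-1)).
(C) A[lo] <= target <= A[hi]: fails when target is not in A (e.g. target < A[0] already violates it before the loop), so it is not maintained in general.
(D) mid = index(target): mid is just the current probe; it equals index(target) only on the iteration that returns.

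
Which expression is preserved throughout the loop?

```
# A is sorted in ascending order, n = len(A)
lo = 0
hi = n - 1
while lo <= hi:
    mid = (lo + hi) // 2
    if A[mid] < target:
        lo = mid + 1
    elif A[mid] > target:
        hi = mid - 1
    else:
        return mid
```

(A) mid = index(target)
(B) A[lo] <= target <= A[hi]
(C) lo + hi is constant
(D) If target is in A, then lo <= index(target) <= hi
D

A loop invariant must hold before the first iteration and be re-established by every execution of the body.

(D) If target is in A, then lo <= index(target) <= hi: Before the loop [lo, hi] = [0, n-1] covers every index. When A[mid] < target, sortedness puts target strictly to the right of mid, so setting lo = mid + 1 keeps index(target) in [lo, hi]; symmetrically for hi = mid - 1. Hence 'if target is in A then lo <= index(target) <= hi' holds after every iteration, and when lo > hi it proves target is absent.

The other options fail:
(A) mid = index(target): mid is just the current probe; it equals index(target) only on the iteration that returns.
(B) A[lo] <= target <= A[hi]: fails when target is not in A (e.g. target < A[0] already violates it before the loop), so it is not maintained in general.
(C) lo + hi is constant: each iteration moves exactly one of lo, hi, so lo + hi changes (e.g. 0 + (n-1) becomes (mid+1) + (n-1)).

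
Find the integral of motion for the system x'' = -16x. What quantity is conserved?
E = (x')^2 + 16x^2

Multiply the equation by x':
x' * x'' = -16x * x'
The left side is d/dt[(x')^2/2] and the right side is d/dt[-16x^2/2], so
d/dt[(x')^2/2 + 16x^2/2] = 0, i.e. (x')^2/2 + 16x^2/2 = constant.
Multiplying by 2, the integral of motion is E = (x')^2 + 16x^2.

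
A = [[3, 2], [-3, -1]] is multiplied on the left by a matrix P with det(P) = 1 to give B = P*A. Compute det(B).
3

By the multiplicative property of determinants, det(B) = det(P*A) = det(P) * det(A) = det(A),
so the determinant is invariant under multiplication by any determinant-1 matrix; we just need det(A).

det(A) = (3)(-1) - (2)(-3) = -3 - (-6) = 3

Therefore det(B) = 1 * 3 = 3.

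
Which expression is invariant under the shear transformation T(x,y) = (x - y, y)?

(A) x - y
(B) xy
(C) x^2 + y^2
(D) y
D

Under the shear T(x,y) = (x - y, y):
Substitute the transformed coordinates into each option and compare with the original:
(A) x - y  ->  (x - y) - (y) = x - 2y   [differs from x - y: not invariant]
(B) xy  ->  (x - y)(y) = xy - y^2   [differs from xy: not invariant]
(C) x^2 + y^2  ->  (x - y)^2 + (y)^2 = x^2 - 2xy + 2y^2   [differs from x^2 + y^2: not invariant]
(D) y  ->  (y) = y   [equals y: invariant]

Only option (D), y, is unchanged by the transformation.
A horizontal shear moves points parallel to the x-axis, so the y-coordinate (and any function of y alone) is unchanged.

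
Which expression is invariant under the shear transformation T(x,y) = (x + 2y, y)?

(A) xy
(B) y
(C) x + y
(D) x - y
B

Under the shear T(x,y) = (x + 2y, y):
Substitute the transformed coordinates into each option and compare with the original:
(A) xy  ->  (x + 2y)(y) = xy + 2y^2   [differs from xy: not invariant]
(B) y  ->  (y) = y   [equals y: invariant]
(C) x + y  ->  (x + 2y) + (y) = x + 3y   [differs from x + y: not invariant]
(D) x - y  ->  (x + 2y) - (y) = x + y   [differs from x - y: not invariant]

Only option (B), y, is unchanged by the transformation.
A horizontal shear moves points parallel to the x-axis, so the y-coordinate (and any function of y alone) is unchanged.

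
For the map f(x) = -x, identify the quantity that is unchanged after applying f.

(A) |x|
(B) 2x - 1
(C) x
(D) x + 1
A

For f(x) = -x:
Applying f replaces x by -x. Since |-x| = |x|, the absolute value is unchanged by f, whereas x -> -x, 2x - 1 -> -2x - 1 and x + 1 -> -x + 1 all change.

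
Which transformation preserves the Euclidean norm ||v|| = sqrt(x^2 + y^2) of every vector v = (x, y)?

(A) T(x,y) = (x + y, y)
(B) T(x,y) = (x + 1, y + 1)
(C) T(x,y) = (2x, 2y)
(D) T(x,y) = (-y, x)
D

A transformation preserves a norm if ||T(v)|| = ||v|| for every v; a single vector where the norm changes rules an option out.

(A) T(x,y) = (x + y, y): v = (0, 1) has norm sqrt((0)^2 + (1)^2) = 1, but T(v) = (1, 1) has norm sqrt(2) -- not preserved.
(B) T(x,y) = (x + 1, y + 1): v = (1, 0) has norm sqrt((1)^2 + (0)^2) = 1, but T(v) = (2, 1) has norm sqrt(5) -- not preserved.
(C) T(x,y) = (2x, 2y): v = (1, 0) has norm sqrt((1)^2 + (0)^2) = 1, but T(v) = (2, 0) has norm 2 -- not preserved.
(D) T(x,y) = (-y, x): preserves the norm -- it is an orthogonal map (a rotation/reflection), and (-y)^2 + (x)^2 simplifies to x^2 + y^2.

Therefore the answer is (D).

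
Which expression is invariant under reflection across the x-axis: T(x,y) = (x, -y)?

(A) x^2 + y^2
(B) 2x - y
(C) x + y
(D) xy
A

The map is reflection across the x-axis: T(x,y) = (x, -y).
Substitute the transformed coordinates into each option and compare with the original:
(A) x^2 + y^2  ->  (x)^2 + (-y)^2 = x^2 + y^2   [equals x^2 + y^2: invariant]
(B) 2x - y  ->  2(x) - (-y) = 2x + y   [differs from 2x - y: not invariant]
(C) x + y  ->  (x) + (-y) = x - y   [differs from x + y: not invariant]
(D) xy  ->  (x)(-y) = -xy   [differs from xy: not invariant]

Only option (A), x^2 + y^2, is unchanged by the transformation.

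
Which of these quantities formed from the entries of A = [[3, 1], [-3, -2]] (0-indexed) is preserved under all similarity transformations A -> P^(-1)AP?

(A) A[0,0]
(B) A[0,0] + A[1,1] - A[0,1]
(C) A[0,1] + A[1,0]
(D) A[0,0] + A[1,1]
D

A[0,0] + A[1,1] is the trace of A. By the cyclic property of the trace, tr(P^(-1)AP) = tr(APP^(-1)) = tr(A), so it is the same for every matrix similar to A.

The other combinations are not similarity invariants. For example, take P = [[1, 2], [0, 1]] (det P = 1), so P^(-1) = [[1, -2], [0, 1]] and
B = P^(-1)AP = [[9, 23], [-3, -8]].
Evaluating each option on A and on B:
(A) A[0,0]: 3 for A, 9 for B -> changes
(B) A[0,0] + A[1,1] - A[0,1]: 0 for A, -22 for B -> changes
(C) A[0,1] + A[1,0]: -2 for A, 20 for B -> changes
(D) A[0,0] + A[1,1]: 1 for A, 1 for B -> unchanged

Only (D) A[0,0] + A[1,1] = 1 survives (and it does so for every P, not just this one), so it is the invariant.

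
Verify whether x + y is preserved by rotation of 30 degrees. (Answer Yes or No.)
No

Applying rotation by 30 degrees: x' = x*cos(30 degrees) - y*sin(30 degrees) = sqrt(3)x/2 - y/2, y' = x*sin(30 degrees) + y*cos(30 degrees) = x/2 + sqrt(3)y/2

Substituting into x + y:
(sqrt(3)x/2 - y/2) + (x/2 + sqrt(3)y/2)
= x/2 + sqrt(3)x/2 - y/2 + sqrt(3)y/2

This differs from the original expression x + y, so it is NOT invariant.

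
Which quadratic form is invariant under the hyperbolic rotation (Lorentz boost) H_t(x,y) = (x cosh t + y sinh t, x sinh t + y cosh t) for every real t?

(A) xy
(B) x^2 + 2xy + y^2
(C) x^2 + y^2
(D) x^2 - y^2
D

Write x' = x cosh t + y sinh t, y' = x sinh t + y cosh t and substitute into each option:
(A) xy: (x cosh t + y sinh t)(x sinh t + y cosh t) = xy(cosh^2 t + sinh^2 t) + (x^2 + y^2) sinh t cosh t = xy cosh 2t + (x^2 + y^2)(sinh 2t)/2   [not invariant for t != 0]
(B) x^2 + 2xy + y^2: (x' + y')^2 with x' + y' = (x + y)(cosh t + sinh t) = (x + y)e^t, so it becomes (x + y)^2 e^(2t)   [not invariant for t != 0]
(C) x^2 + y^2: (x cosh t + y sinh t)^2 + (x sinh t + y cosh t)^2 = (x^2 + y^2)(cosh^2 t + sinh^2 t) + 4xy sinh t cosh t = (x^2 + y^2) cosh 2t + 2xy sinh 2t   [not invariant for t != 0]
(D) x^2 - y^2: (x cosh t + y sinh t)^2 - (x sinh t + y cosh t)^2 = x^2(cosh^2 t - sinh^2 t) + 2xy(cosh t sinh t - sinh t cosh t) + y^2(sinh^2 t - cosh^2 t) = x^2 - y^2   [invariant, using cosh^2 t - sinh^2 t = 1]

Only (D) x^2 - y^2 is unchanged; it is the Minkowski form preserved by Lorentz boosts, just as x^2 + y^2 is preserved by ordinary rotations.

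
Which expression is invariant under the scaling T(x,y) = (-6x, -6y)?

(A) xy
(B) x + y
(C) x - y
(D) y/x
D

Under the uniform scaling T(x,y) = (-6x, -6y):
Substitute the transformed coordinates into each option and compare with the original:
(A) xy  ->  (-6x)(-6y) = 36xy   [differs from xy: not invariant]
(B) x + y  ->  (-6x) + (-6y) = -6x - 6y   [differs from x + y: not invariant]
(C) x - y  ->  (-6x) - (-6y) = -6x + 6y   [differs from x - y: not invariant]
(D) y/x  ->  (-6y)/(-6x) = y/x   [equals y/x: invariant]

Only option (D), y/x, is unchanged by the transformation.
The common factor -6 cancels in a ratio of coordinates, while sums, products and sums of squares pick up factors of -6 or 36.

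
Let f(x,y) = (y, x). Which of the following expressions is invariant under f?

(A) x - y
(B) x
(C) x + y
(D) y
C

For f(x,y) = (y, x):
After applying f: x' = y, y' = x. So x' + y' = y + x = x + y.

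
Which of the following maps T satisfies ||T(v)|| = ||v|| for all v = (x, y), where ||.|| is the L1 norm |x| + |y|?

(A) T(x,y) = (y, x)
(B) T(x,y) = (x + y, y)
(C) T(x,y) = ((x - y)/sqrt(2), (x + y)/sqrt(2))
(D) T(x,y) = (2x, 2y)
A

A transformation preserves a norm if ||T(v)|| = ||v|| for every v; a single vector where the norm changes rules an option out.

(A) T(x,y) = (y, x): preserves the norm -- it only permutes the coordinates and/or flips signs, which leaves |x| + |y| unchanged.
(B) T(x,y) = (x + y, y): v = (0, 1) has norm |0| + |1| = 1, but T(v) = (1, 1) has norm 2 -- not preserved.
(C) T(x,y) = ((x - y)/sqrt(2), (x + y)/sqrt(2)): v = (1, 0) has norm |1| + |0| = 1, but T(v) = (sqrt(2)/2, sqrt(2)/2) has norm sqrt(2) -- not preserved.
(D) T(x,y) = (2x, 2y): v = (1, 0) has norm |1| + |0| = 1, but T(v) = (2, 0) has norm 2 -- not preserved.

Therefore the answer is (A).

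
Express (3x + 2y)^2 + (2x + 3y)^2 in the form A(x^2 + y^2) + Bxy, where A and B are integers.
13(x^2 + y^2) + 24xy

Expanding: (3x + 2y)^2 = 9x^2 + 12xy + 4y^2
(2x + 3y)^2 = 4x^2 + 12xy + 9y^2
Sum = (9+4)(x^2+y^2) + 24xy = 13(x^2 + y^2) + 24xy
This is symmetric in x and y.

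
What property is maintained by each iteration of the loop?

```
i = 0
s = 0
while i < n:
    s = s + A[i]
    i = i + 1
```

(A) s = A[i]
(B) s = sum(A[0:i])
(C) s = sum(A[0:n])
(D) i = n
B

A loop invariant must hold before the first iteration and be re-established by every execution of the body.

(B) s = sum(A[0:i]): Initially i = 0 and s = 0 = sum of the empty slice A[0:0]. If s = sum(A[0:i]) holds at the top of an iteration, the body sets s to sum(A[0:i]) + A[i] = sum(A[0:i+1]) and then i to i+1, so s = sum(A[0:i]) holds again. At exit i = n, giving s = sum(A[0:n]).

The other options fail:
(A) s = A[i]: after the first iteration s = A[0] but i = 1, so s = A[i] compares s with the wrong element (and fails in general).
(C) s = sum(A[0:n]): false before the loop (s = 0, not the full sum) -- it only becomes true at exit.
(D) i = n: false initially (i = 0); it is the exit condition, not an invariant.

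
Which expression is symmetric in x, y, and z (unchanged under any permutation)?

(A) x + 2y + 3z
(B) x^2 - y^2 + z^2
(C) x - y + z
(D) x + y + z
D

A symmetric expression is unchanged when the variables are permuted; here the transformation to test is the swap (x, y) -> (y, x).
A symmetric expression must survive every permutation; the single swap x <-> y already eliminates the distractors, and the keyed expression is also unchanged by x <-> z and y <-> z (each variable enters it in exactly the same way).
Substitute the transformed coordinates into each option and compare with the original:
(A) x + 2y + 3z  ->  (y) + 2(x) + 3z = 2x + y + 3z   [differs from x + 2y + 3z: not invariant]
(B) x^2 - y^2 + z^2  ->  (y)^2 - (x)^2 + z^2 = -x^2 + y^2 + z^2   [differs from x^2 - y^2 + z^2: not invariant]
(C) x - y + z  ->  (y) - (x) + z = -x + y + z   [differs from x - y + z: not invariant]
(D) x + y + z  ->  (y) + (x) + z = x + y + z   [equals x + y + z: invariant]

Only option (D), x + y + z, is unchanged by the transformation.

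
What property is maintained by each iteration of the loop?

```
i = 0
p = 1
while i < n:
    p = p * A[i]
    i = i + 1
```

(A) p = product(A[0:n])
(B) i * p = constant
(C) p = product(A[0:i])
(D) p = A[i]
C

A loop invariant must hold before the first iteration and be re-established by every execution of the body.

(C) p = product(A[0:i]): Initially i = 0 and p = 1 = product of the empty slice A[0:0]. If p = product(A[0:i]) holds at the top of an iteration, the body sets p to product(A[0:i]) * A[i] = product(A[0:i+1]) and then i to i+1, so the property is restored. At exit i = n, giving p = product(A[0:n]).

The other options fail:
(A) p = product(A[0:n]): false before the loop (p = 1, not the full product) -- it only becomes true at exit.
(B) i * p = constant: initially i * p = 0, but after one iteration it is 1 * A[0], which is nonzero in general.
(D) p = A[i]: after the first iteration p = A[0] but i = 1; in general p is a product of several elements, not a single one.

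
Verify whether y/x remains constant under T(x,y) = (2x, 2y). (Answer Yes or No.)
Yes

Substitute T(x,y) = (2x, 2y) into the expression and compare with the original.

Original: y/x
After applying T: (2y)/(2x) = y/x

This is identical to the original y/x, so the expression is invariant.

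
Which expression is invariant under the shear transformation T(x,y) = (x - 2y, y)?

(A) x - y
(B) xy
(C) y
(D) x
C

Under the shear T(x,y) = (x - 2y, y):
Substitute the transformed coordinates into each option and compare with the original:
(A) x - y  ->  (x - 2y) - (y) = x - 3y   [differs from x - y: not invariant]
(B) xy  ->  (x - 2y)(y) = xy - 2y^2   [differs from xy: not invariant]
(C) y  ->  (y) = y   [equals y: invariant]
(D) x  ->  (x - 2y) = x - 2y   [differs from x: not invariant]

Only option (C), y, is unchanged by the transformation.
A horizontal shear moves points parallel to the x-axis, so the y-coordinate (and any function of y alone) is unchanged.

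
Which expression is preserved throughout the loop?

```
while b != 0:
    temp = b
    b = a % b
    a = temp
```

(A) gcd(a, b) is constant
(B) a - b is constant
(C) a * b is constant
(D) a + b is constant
A

A loop invariant must hold before the first iteration and be re-established by every execution of the body.

(A) gcd(a, b) is constant: One iteration replaces (a, b) by (b, a mod b). Since a mod b = a - q*b for an integer q, any common divisor of a and b divides b and a mod b, and conversely; hence gcd(b, a mod b) = gcd(a, b). For instance (26, 8) -> (8, 2) keeps gcd = 2. At exit b = 0 and a = gcd of the original inputs.

The other options fail:
(B) a - b is constant: e.g. (a, b) = (26, 8) -> (8, 2): the difference goes from 18 to 6.
(C) a * b is constant: e.g. (a, b) = (26, 8) -> (8, 2): the product goes from 208 to 16.
(D) a + b is constant: e.g. (a, b) = (26, 8) -> (8, 2): the sum goes from 34 to 10.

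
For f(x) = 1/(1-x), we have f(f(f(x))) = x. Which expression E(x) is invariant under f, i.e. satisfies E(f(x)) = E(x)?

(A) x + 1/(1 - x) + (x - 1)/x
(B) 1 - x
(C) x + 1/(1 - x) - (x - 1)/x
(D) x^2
A

Replace x by f(x) = 1/(1 - x) in each option and simplify. As a quick numerical cross-check, also compare E(4) with E(f(4)) = E(-1/3).

(A) x + 1/(1 - x) + (x - 1)/x  ->  (1/(1 - x)) + 1/(1 - (1/(1 - x))) + ((1/(1 - x)) - 1)/(1/(1 - x)), which simplifies back to x + 1/(1 - x) + (x - 1)/x; check: E(4) = 53/12, E(-1/3) = 53/12.   [invariant]
(B) 1 - x  ->  1 - (1/(1 - x)) = x/(x - 1); check: E(4) = -3 but E(-1/3) = 4/3.   [not invariant]
(C) x + 1/(1 - x) - (x - 1)/x  ->  (1/(1 - x)) + 1/(1 - (1/(1 - x))) - ((1/(1 - x)) - 1)/(1/(1 - x)) = (x^2(1 - x) - x + (x - 1)^2)/(x(x - 1)); check: E(4) = 35/12 but E(-1/3) = -43/12.   [not invariant]
(D) x^2  ->  (1/(1 - x))^2 = (x - 1)^(-2); check: E(4) = 16 but E(-1/3) = 1/9.   [not invariant]

Only (A) is unchanged. Indeed f(f(x)) = 1/(1 - 1/(1-x)) = (1-x)/(-x) = (x-1)/x, so E(x) = x + f(x) + f(f(x)) is the sum over the whole 3-cycle; applying f just permutes the three terms cyclically (x -> f(x) -> f(f(x)) -> x), leaving the sum unchanged.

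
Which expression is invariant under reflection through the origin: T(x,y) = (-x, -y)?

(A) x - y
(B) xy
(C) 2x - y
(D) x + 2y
B

The map is reflection through the origin: T(x,y) = (-x, -y).
Substitute the transformed coordinates into each option and compare with the original:
(A) x - y  ->  (-x) - (-y) = -x + y   [differs from x - y: not invariant]
(B) xy  ->  (-x)(-y) = xy   [equals xy: invariant]
(C) 2x - y  ->  2(-x) - (-y) = -2x + y   [differs from 2x - y: not invariant]
(D) x + 2y  ->  (-x) + 2(-y) = -x - 2y   [differs from x + 2y: not invariant]

Only option (B), xy, is unchanged by the transformation.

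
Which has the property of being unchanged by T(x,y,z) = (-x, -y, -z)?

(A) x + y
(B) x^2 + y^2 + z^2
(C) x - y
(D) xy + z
B

Apply T(x,y,z) = (-x, -y, -z) to each option, i.e. replace (x, y, z) by the transformed coordinates.
Substitute the transformed coordinates into each option and compare with the original:
(A) x + y  ->  (-x) + (-y) = -x - y   [differs from x + y: not invariant]
(B) x^2 + y^2 + z^2  ->  (-x)^2 + (-y)^2 + (-z)^2 = x^2 + y^2 + z^2   [equals x^2 + y^2 + z^2: invariant]
(C) x - y  ->  (-x) - (-y) = -x + y   [differs from x - y: not invariant]
(D) xy + z  ->  (-x)(-y) + (-z) = xy - z   [differs from xy + z: not invariant]

Only option (B), x^2 + y^2 + z^2, is unchanged by the transformation.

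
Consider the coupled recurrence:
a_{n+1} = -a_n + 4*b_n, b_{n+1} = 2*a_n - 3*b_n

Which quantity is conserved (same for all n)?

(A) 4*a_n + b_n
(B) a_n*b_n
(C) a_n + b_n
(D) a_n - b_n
C

Replace a_n by a_{n+1} = -a_n + 4*b_n and b_n by b_{n+1} = 2*a_n - 3*b_n in each option and simplify:
(A) 4*a_n + b_n  ->  4*(-a_n + 4*b_n) + (2*a_n - 3*b_n) = -2*a_n + 13*b_n   [not conserved]
(B) a_n*b_n  ->  (-a_n + 4*b_n)*(2*a_n - 3*b_n) = -2*a_n^2 + 11*a_n*b_n - 12*b_n^2   [not conserved]
(C) a_n + b_n  ->  (-a_n + 4*b_n) + (2*a_n - 3*b_n) = a_n + b_n   [conserved]
(D) a_n - b_n  ->  (-a_n + 4*b_n) - (2*a_n - 3*b_n) = -3*a_n + 7*b_n   [not conserved]

Only (C) a_n + b_n returns to itself after one step, so it is the conserved quantity.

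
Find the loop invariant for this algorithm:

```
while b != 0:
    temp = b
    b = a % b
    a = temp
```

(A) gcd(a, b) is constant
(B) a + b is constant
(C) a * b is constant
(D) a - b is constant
A

A loop invariant must hold before the first iteration and be re-established by every execution of the body.

(A) gcd(a, b) is constant: One iteration replaces (a, b) by (b, a mod b). Since a mod b = a - q*b for an integer q, any common divisor of a and b divides b and a mod b, and conversely; hence gcd(b, a mod b) = gcd(a, b). For instance (34, 7) -> (7, 6) keeps gcd = 1. At exit b = 0 and a = gcd of the original inputs.

The other options fail:
(B) a + b is constant: e.g. (a, b) = (34, 7) -> (7, 6): the sum goes from 41 to 13.
(C) a * b is constant: e.g. (a, b) = (34, 7) -> (7, 6): the product goes from 238 to 42.
(D) a - b is constant: e.g. (a, b) = (34, 7) -> (7, 6): the difference goes from 27 to 1.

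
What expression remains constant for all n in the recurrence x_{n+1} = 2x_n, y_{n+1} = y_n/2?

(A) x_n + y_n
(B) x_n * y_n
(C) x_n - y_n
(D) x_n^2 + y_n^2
B

For the recurrence x_{n+1} = 2x_n, y_{n+1} = y_n/2:

x_{n+1} * y_{n+1} = (2x_n) * (y_n/2) = x_n * y_n
The product is conserved.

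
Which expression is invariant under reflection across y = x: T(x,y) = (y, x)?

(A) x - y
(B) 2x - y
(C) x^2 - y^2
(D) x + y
D

The map is reflection across y = x: T(x,y) = (y, x).
Substitute the transformed coordinates into each option and compare with the original:
(A) x - y  ->  (y) - (x) = -x + y   [differs from x - y: not invariant]
(B) 2x - y  ->  2(y) - (x) = -x + 2y   [differs from 2x - y: not invariant]
(C) x^2 - y^2  ->  (y)^2 - (x)^2 = -x^2 + y^2   [differs from x^2 - y^2: not invariant]
(D) x + y  ->  (y) + (x) = x + y   [equals x + y: invariant]

Only option (D), x + y, is unchanged by the transformation.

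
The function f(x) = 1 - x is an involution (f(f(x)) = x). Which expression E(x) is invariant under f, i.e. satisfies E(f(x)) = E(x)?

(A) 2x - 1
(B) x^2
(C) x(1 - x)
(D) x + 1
C

Replace x by f(x) = 1 - x in each option and simplify. As a quick numerical cross-check, also compare E(3) with E(f(3)) = E(-2).

(A) 2x - 1  ->  2(1 - x) - 1 = 1 - 2x; check: E(3) = 5 but E(-2) = -5.   [not invariant]
(B) x^2  ->  (1 - x)^2 = (x - 1)^2; check: E(3) = 9 but E(-2) = 4.   [not invariant]
(C) x(1 - x)  ->  (1 - x)(1 - (1 - x)), which simplifies back to x(1 - x); check: E(3) = -6, E(-2) = -6.   [invariant]
(D) x + 1  ->  (1 - x) + 1 = 2 - x; check: E(3) = 4 but E(-2) = -1.   [not invariant]

Only (C) is unchanged. E is symmetric under swapping x with f(x) = 1 - x, which is exactly what an involution does.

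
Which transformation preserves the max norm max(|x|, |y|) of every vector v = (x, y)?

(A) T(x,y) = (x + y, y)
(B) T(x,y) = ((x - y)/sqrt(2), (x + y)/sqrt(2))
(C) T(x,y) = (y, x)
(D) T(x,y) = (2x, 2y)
C

A transformation preserves a norm if ||T(v)|| = ||v|| for every v; a single vector where the norm changes rules an option out.

(A) T(x,y) = (x + y, y): v = (1, 1) has norm max(|1|, |1|) = 1, but T(v) = (2, 1) has norm 2 -- not preserved.
(B) T(x,y) = ((x - y)/sqrt(2), (x + y)/sqrt(2)): v = (1, 0) has norm max(|1|, |0|) = 1, but T(v) = (sqrt(2)/2, sqrt(2)/2) has norm sqrt(2)/2 -- not preserved.
(C) T(x,y) = (y, x): preserves the norm -- it only permutes the coordinates and/or flips signs, which leaves max(|x|, |y|) unchanged.
(D) T(x,y) = (2x, 2y): v = (1, 0) has norm max(|1|, |0|) = 1, but T(v) = (2, 0) has norm 2 -- not preserved.

Therefore the answer is (C).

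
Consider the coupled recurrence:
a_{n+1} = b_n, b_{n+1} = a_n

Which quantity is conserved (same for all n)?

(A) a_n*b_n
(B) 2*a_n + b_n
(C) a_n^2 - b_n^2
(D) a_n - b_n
A

Replace a_n by a_{n+1} = b_n and b_n by b_{n+1} = a_n in each option and simplify:
(A) a_n*b_n  ->  (b_n)*(a_n) = a_n*b_n   [conserved]
(B) 2*a_n + b_n  ->  2*(b_n) + (a_n) = a_n + 2*b_n   [not conserved]
(C) a_n^2 - b_n^2  ->  (b_n)^2 - (a_n)^2 = -a_n^2 + b_n^2   [not conserved]
(D) a_n - b_n  ->  (b_n) - (a_n) = -a_n + b_n   [not conserved]

Only (A) a_n*b_n returns to itself after one step, so it is the conserved quantity.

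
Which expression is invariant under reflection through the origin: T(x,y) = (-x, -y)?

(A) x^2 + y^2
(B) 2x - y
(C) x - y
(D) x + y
A

The map is reflection through the origin: T(x,y) = (-x, -y).
Substitute the transformed coordinates into each option and compare with the original:
(A) x^2 + y^2  ->  (-x)^2 + (-y)^2 = x^2 + y^2   [equals x^2 + y^2: invariant]
(B) 2x - y  ->  2(-x) - (-y) = -2x + y   [differs from 2x - y: not invariant]
(C) x - y  ->  (-x) - (-y) = -x + y   [differs from x - y: not invariant]
(D) x + y  ->  (-x) + (-y) = -x - y   [differs from x + y: not invariant]

Only option (A), x^2 + y^2, is unchanged by the transformation.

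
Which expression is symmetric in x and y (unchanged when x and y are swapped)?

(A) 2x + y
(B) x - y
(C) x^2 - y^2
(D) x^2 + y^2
D

A symmetric expression is unchanged when the variables are permuted; here the transformation to test is the swap (x, y) -> (y, x).
Substitute the transformed coordinates into each option and compare with the original:
(A) 2x + y  ->  2(y) + (x) = x + 2y   [differs from 2x + y: not invariant]
(B) x - y  ->  (y) - (x) = -x + y   [differs from x - y: not invariant]
(C) x^2 - y^2  ->  (y)^2 - (x)^2 = -x^2 + y^2   [differs from x^2 - y^2: not invariant]
(D) x^2 + y^2  ->  (y)^2 + (x)^2 = x^2 + y^2   [equals x^2 + y^2: invariant]

Only option (D), x^2 + y^2, is unchanged by the transformation.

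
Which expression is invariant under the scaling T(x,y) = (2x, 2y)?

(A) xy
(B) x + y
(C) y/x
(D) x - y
C

Under the uniform scaling T(x,y) = (2x, 2y):
Substitute the transformed coordinates into each option and compare with the original:
(A) xy  ->  (2x)(2y) = 4xy   [differs from xy: not invariant]
(B) x + y  ->  (2x) + (2y) = 2x + 2y   [differs from x + y: not invariant]
(C) y/x  ->  (2y)/(2x) = y/x   [equals y/x: invariant]
(D) x - y  ->  (2x) - (2y) = 2x - 2y   [differs from x - y: not invariant]

Only option (C), y/x, is unchanged by the transformation.
The common factor 2 cancels in a ratio of coordinates, while sums, products and sums of squares pick up factors of 2 or 4.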